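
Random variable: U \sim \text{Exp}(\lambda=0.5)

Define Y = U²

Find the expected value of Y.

E[U²] = Var(U) + (E[U])² = 4 + 4 = 8

8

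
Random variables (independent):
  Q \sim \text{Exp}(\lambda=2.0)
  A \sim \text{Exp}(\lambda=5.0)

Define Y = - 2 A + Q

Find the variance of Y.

For independent RVs: Var(aX + bY) = a²Var(X) + b²Var(Y)
Var(Q) = 0.25
Var(A) = 0.04
Var(Y) = 1²*0.25 + (-2)²*0.04
= 1*0.25 + 4*0.04 = 0.41

0.41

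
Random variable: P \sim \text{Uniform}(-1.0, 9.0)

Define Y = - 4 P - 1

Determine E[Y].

For Y = -4P - 1:
E[Y] = -4 * E[P] - 1
E[P] = (-1 + 9)/2 = 4
E[Y] = -4 * 4 - 1 = -17

-17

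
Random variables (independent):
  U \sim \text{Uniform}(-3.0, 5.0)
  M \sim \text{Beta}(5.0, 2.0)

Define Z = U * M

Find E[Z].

For independent RVs: E[XY] = E[X]*E[Y]
E[U] = 1
E[M] = 0.71428571
E[Z] = 1 * 0.71428571 = 0.71428571

0.71428571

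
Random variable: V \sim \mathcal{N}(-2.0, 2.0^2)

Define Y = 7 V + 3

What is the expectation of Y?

For Y = 7V + 3:
E[Y] = 7 * E[V] + 3
E[V] = -2.0 = -2
E[Y] = 7 * (-2) + 3 = -11

-11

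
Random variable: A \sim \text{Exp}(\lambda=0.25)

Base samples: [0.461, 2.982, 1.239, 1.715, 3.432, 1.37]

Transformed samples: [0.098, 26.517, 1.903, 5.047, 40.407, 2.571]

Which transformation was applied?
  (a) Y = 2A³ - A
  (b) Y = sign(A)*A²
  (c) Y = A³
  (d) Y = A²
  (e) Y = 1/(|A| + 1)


Checking option (c) Y = A³:
  A = 0.461 -> Y = 0.098 ✓
  A = 2.982 -> Y = 26.517 ✓
  A = 1.239 -> Y = 1.903 ✓
All samples match this transformation.

(c) A³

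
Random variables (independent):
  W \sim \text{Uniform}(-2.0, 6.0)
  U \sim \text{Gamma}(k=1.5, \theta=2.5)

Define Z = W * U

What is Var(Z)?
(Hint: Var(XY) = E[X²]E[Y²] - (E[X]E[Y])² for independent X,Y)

Var(XY) = E[X²]E[Y²] - (E[X]E[Y])²
E[W] = 2, Var(W) = 5.3333333
E[U] = 3.75, Var(U) = 9.375
E[W²] = 5.3333333 + 2² = 9.3333333
E[U²] = 9.375 + 3.75² = 23.4375
Var(Z) = 9.3333333*23.4375 - (2*3.75)²
= 218.75 - 56.25 = 162.5

162.5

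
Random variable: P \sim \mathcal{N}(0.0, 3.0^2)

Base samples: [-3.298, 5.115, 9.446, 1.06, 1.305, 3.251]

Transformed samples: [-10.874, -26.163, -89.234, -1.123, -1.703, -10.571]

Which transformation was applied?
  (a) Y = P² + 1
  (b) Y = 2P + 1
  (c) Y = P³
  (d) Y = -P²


Checking option (d) Y = -P²:
  P = -3.298 -> Y = -10.874 ✓
  P = 5.115 -> Y = -26.163 ✓
  P = 9.446 -> Y = -89.234 ✓
All samples match this transformation.

(d) -P²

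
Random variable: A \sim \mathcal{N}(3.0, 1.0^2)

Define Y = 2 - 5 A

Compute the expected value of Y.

For Y = -5A + 2:
E[Y] = -5 * E[A] + 2
E[A] = 3.0 = 3
E[Y] = -5 * 3 + 2 = -13

-13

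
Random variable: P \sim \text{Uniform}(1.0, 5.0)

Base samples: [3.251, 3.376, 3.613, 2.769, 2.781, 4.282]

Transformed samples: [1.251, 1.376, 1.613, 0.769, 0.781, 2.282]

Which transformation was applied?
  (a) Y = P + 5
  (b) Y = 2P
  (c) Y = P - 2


Checking option (c) Y = P - 2:
  P = 3.251 -> Y = 1.251 ✓
  P = 3.376 -> Y = 1.376 ✓
  P = 3.613 -> Y = 1.613 ✓
All samples match this transformation.

(c) P - 2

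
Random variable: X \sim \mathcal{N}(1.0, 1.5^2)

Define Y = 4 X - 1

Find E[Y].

For Y = 4X - 1:
E[Y] = 4 * E[X] - 1
E[X] = 1.0 = 1
E[Y] = 4 * 1 - 1 = 3

3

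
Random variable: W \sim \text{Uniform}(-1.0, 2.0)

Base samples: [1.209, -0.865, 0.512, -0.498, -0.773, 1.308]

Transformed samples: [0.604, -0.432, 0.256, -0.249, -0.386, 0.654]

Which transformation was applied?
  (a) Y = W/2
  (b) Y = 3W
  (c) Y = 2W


Checking option (a) Y = W/2:
  W = 1.209 -> Y = 0.604 ✓
  W = -0.865 -> Y = -0.432 ✓
  W = 0.512 -> Y = 0.256 ✓
All samples match this transformation.

(a) W/2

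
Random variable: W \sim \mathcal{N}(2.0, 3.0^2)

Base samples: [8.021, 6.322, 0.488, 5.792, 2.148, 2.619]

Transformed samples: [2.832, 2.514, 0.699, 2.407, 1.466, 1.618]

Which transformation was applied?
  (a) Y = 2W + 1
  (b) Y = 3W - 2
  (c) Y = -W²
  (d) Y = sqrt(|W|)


Checking option (d) Y = sqrt(|W|):
  W = 8.021 -> Y = 2.832 ✓
  W = 6.322 -> Y = 2.514 ✓
  W = 0.488 -> Y = 0.699 ✓
All samples match this transformation.

(d) sqrt(|W|)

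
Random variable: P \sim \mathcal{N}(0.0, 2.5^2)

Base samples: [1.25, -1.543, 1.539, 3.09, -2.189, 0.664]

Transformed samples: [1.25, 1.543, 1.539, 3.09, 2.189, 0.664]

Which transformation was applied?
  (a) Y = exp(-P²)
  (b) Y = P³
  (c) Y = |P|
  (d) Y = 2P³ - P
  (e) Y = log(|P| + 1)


Checking option (c) Y = |P|:
  P = 1.25 -> Y = 1.25 ✓
  P = -1.543 -> Y = 1.543 ✓
  P = 1.539 -> Y = 1.539 ✓
All samples match this transformation.

(c) |P|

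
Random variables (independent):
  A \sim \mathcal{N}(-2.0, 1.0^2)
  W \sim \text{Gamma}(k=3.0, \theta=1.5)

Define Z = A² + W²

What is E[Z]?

E[Z] = E[A²] + E[W²]
E[A²] = Var(A) + E[A]² = 1 + 4 = 5
E[W²] = Var(W) + E[W]² = 6.75 + 20.25 = 27
E[Z] = 5 + 27 = 32

32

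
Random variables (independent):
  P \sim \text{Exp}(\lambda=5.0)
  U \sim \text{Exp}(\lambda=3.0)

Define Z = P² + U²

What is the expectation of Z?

E[Z] = E[P²] + E[U²]
E[P²] = Var(P) + E[P]² = 0.04 + 0.04 = 0.08
E[U²] = Var(U) + E[U]² = 0.11111111 + 0.11111111 = 0.22222222
E[Z] = 0.08 + 0.22222222 = 0.30222222

0.30222222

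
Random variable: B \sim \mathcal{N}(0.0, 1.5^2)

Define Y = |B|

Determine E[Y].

For X ~ N(0, 1.5²), E[|X|] = sigma * sqrt(2/pi)
= 1.5 * sqrt(2/pi) = 1.1968268

1.1968268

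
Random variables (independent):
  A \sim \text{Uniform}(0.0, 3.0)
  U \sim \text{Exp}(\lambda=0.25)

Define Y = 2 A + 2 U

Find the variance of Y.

For independent RVs: Var(aX + bY) = a²Var(X) + b²Var(Y)
Var(A) = 0.75
Var(U) = 16
Var(Y) = 2²*0.75 + 2²*16
= 4*0.75 + 4*16 = 67

67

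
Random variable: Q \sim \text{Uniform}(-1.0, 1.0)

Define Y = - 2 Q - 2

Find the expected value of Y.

For Y = -2Q - 2:
E[Y] = -2 * E[Q] - 2
E[Q] = (-1 + 1)/2 = 0
E[Y] = -2 * 0 - 2 = -2

-2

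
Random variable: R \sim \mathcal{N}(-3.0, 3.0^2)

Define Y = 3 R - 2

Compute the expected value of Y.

For Y = 3R - 2:
E[Y] = 3 * E[R] - 2
E[R] = -3.0 = -3
E[Y] = 3 * (-3) - 2 = -11

-11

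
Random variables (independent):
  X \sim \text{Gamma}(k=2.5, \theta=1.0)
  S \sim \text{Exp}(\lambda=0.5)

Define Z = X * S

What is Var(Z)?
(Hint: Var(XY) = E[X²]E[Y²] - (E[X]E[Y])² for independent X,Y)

Var(XY) = E[X²]E[Y²] - (E[X]E[Y])²
E[X] = 2.5, Var(X) = 2.5
E[S] = 2, Var(S) = 4
E[X²] = 2.5 + 2.5² = 8.75
E[S²] = 4 + 2² = 8
Var(Z) = 8.75*8 - (2.5*2)²
= 70 - 25 = 45

45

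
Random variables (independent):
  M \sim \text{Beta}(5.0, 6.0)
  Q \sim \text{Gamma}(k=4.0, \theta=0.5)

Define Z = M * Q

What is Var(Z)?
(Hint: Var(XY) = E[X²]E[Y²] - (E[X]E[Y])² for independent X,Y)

Var(XY) = E[X²]E[Y²] - (E[X]E[Y])²
E[M] = 0.45454545, Var(M) = 0.020661157
E[Q] = 2, Var(Q) = 1
E[M²] = 0.020661157 + 0.45454545² = 0.22727273
E[Q²] = 1 + 2² = 5
Var(Z) = 0.22727273*5 - (0.45454545*2)²
= 1.1363636 - 0.82644628 = 0.30991736

0.30991736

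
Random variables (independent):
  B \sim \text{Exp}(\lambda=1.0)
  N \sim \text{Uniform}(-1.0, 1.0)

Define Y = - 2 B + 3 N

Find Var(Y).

For independent RVs: Var(aX + bY) = a²Var(X) + b²Var(Y)
Var(B) = 1
Var(N) = 0.33333333
Var(Y) = (-2)²*1 + 3²*0.33333333
= 4*1 + 9*0.33333333 = 7

7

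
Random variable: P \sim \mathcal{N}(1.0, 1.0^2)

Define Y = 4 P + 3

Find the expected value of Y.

For Y = 4P + 3:
E[Y] = 4 * E[P] + 3
E[P] = 1.0 = 1
E[Y] = 4 * 1 + 3 = 7

7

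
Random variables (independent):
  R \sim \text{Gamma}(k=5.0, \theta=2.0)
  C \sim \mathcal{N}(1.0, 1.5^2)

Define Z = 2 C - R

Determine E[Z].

E[Z] = -1*E[R] + 2*E[C]
E[R] = 10
E[C] = 1
E[Z] = -1*10 + 2*1 = -8

-8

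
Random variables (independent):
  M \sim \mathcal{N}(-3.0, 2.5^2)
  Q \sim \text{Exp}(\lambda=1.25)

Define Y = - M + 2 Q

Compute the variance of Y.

For independent RVs: Var(aX + bY) = a²Var(X) + b²Var(Y)
Var(M) = 6.25
Var(Q) = 0.64
Var(Y) = (-1)²*6.25 + 2²*0.64
= 1*6.25 + 4*0.64 = 8.81

8.81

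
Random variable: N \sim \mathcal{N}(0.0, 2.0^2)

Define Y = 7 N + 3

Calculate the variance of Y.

For Y = aN + b: Var(Y) = a² * Var(N)
Var(N) = 2.0^2 = 4
Var(Y) = 7² * 4 = 49 * 4 = 196

196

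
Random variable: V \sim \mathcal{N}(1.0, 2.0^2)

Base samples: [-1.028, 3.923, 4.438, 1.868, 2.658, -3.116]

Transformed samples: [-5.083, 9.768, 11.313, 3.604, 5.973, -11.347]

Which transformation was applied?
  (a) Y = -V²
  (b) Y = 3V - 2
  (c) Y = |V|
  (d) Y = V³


Checking option (b) Y = 3V - 2:
  V = -1.028 -> Y = -5.083 ✓
  V = 3.923 -> Y = 9.768 ✓
  V = 4.438 -> Y = 11.313 ✓
All samples match this transformation.

(b) 3V - 2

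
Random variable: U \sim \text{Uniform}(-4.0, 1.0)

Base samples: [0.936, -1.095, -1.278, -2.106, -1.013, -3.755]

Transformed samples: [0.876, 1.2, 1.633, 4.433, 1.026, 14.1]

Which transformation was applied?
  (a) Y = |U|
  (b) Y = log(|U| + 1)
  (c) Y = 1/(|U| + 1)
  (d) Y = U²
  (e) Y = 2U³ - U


Checking option (d) Y = U²:
  U = 0.936 -> Y = 0.876 ✓
  U = -1.095 -> Y = 1.2 ✓
  U = -1.278 -> Y = 1.633 ✓
All samples match this transformation.

(d) U²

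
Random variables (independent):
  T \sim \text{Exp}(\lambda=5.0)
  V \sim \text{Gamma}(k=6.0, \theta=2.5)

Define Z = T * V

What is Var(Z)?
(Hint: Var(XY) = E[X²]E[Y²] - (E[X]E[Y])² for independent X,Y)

Var(XY) = E[X²]E[Y²] - (E[X]E[Y])²
E[T] = 0.2, Var(T) = 0.04
E[V] = 15, Var(V) = 37.5
E[T²] = 0.04 + 0.2² = 0.08
E[V²] = 37.5 + 15² = 262.5
Var(Z) = 0.08*262.5 - (0.2*15)²
= 21 - 9 = 12

12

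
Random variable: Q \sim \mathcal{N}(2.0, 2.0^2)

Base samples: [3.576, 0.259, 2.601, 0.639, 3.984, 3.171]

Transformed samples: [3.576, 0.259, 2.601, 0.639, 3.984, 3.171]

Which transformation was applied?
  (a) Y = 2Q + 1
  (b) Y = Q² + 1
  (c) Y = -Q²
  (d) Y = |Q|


Checking option (d) Y = |Q|:
  Q = 3.576 -> Y = 3.576 ✓
  Q = 0.259 -> Y = 0.259 ✓
  Q = 2.601 -> Y = 2.601 ✓
All samples match this transformation.

(d) |Q|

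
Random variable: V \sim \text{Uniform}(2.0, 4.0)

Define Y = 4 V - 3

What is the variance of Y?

For Y = aV + b: Var(Y) = a² * Var(V)
Var(V) = (4 - 2)^2/12 = 0.33333333
Var(Y) = 4² * 0.33333333 = 16 * 0.33333333 = 5.3333333

5.3333333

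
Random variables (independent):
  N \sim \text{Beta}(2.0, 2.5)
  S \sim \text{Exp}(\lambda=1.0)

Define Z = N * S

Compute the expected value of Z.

For independent RVs: E[XY] = E[X]*E[Y]
E[N] = 0.44444444
E[S] = 1
E[Z] = 0.44444444 * 1 = 0.44444444

0.44444444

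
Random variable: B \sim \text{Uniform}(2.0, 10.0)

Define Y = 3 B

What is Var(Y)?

For Y = aB + b: Var(Y) = a² * Var(B)
Var(B) = (10 - 2)^2/12 = 5.3333333
Var(Y) = 3² * 5.3333333 = 9 * 5.3333333 = 48

48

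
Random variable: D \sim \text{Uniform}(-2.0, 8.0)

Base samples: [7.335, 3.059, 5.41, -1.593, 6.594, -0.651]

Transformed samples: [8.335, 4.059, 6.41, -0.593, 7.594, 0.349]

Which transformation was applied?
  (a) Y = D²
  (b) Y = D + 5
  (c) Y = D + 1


Checking option (c) Y = D + 1:
  D = 7.335 -> Y = 8.335 ✓
  D = 3.059 -> Y = 4.059 ✓
  D = 5.41 -> Y = 6.41 ✓
All samples match this transformation.

(c) D + 1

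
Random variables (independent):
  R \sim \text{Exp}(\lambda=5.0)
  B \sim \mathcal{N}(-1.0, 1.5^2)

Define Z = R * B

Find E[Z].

For independent RVs: E[XY] = E[X]*E[Y]
E[R] = 0.2
E[B] = -1
E[Z] = 0.2 * (-1) = -0.2

-0.2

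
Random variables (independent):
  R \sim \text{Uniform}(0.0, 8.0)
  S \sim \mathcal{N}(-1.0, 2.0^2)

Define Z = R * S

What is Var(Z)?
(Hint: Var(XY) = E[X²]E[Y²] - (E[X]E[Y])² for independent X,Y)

Var(XY) = E[X²]E[Y²] - (E[X]E[Y])²
E[R] = 4, Var(R) = 5.3333333
E[S] = -1, Var(S) = 4
E[R²] = 5.3333333 + 4² = 21.333333
E[S²] = 4 + (-1)² = 5
Var(Z) = 21.333333*5 - (4*(-1))²
= 106.66667 - 16 = 90.666667

90.666667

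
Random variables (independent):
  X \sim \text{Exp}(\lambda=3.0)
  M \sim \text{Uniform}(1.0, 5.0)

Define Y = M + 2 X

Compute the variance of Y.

For independent RVs: Var(aX + bY) = a²Var(X) + b²Var(Y)
Var(X) = 0.11111111
Var(M) = 1.3333333
Var(Y) = 2²*0.11111111 + 1²*1.3333333
= 4*0.11111111 + 1*1.3333333 = 1.7777778

1.7777778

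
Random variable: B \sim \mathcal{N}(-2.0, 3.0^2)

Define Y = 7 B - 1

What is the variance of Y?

For Y = aB + b: Var(Y) = a² * Var(B)
Var(B) = 3.0^2 = 9
Var(Y) = 7² * 9 = 49 * 9 = 441

441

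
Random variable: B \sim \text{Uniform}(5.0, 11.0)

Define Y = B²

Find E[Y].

E[B²] = Var(B) + (E[B])² = 3 + 64 = 67

67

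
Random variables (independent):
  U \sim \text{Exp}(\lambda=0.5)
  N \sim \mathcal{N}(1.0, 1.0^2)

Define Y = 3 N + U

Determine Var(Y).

For independent RVs: Var(aX + bY) = a²Var(X) + b²Var(Y)
Var(U) = 4
Var(N) = 1
Var(Y) = 1²*4 + 3²*1
= 1*4 + 9*1 = 13

13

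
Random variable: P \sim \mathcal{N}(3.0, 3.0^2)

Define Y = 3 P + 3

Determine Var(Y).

For Y = aP + b: Var(Y) = a² * Var(P)
Var(P) = 3.0^2 = 9
Var(Y) = 3² * 9 = 9 * 9 = 81

81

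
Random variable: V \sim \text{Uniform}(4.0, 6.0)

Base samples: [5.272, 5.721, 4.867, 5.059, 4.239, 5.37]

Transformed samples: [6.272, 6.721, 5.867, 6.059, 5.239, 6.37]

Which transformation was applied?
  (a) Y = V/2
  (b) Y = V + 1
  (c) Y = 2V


Checking option (b) Y = V + 1:
  V = 5.272 -> Y = 6.272 ✓
  V = 5.721 -> Y = 6.721 ✓
  V = 4.867 -> Y = 5.867 ✓
All samples match this transformation.

(b) V + 1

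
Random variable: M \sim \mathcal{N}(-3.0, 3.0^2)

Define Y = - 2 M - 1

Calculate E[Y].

For Y = -2M - 1:
E[Y] = -2 * E[M] - 1
E[M] = -3.0 = -3
E[Y] = -2 * (-3) - 1 = 5

5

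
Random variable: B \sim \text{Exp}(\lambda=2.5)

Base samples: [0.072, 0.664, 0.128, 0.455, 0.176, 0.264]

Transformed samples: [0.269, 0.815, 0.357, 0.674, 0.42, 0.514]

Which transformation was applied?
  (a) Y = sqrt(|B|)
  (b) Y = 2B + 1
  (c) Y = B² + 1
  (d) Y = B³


Checking option (a) Y = sqrt(|B|):
  B = 0.072 -> Y = 0.269 ✓
  B = 0.664 -> Y = 0.815 ✓
  B = 0.128 -> Y = 0.357 ✓
All samples match this transformation.

(a) sqrt(|B|)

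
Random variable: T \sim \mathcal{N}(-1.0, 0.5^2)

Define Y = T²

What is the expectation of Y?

Using E[X²] = Var(X) + (E[X])²:
E[T] = -1
Var(T) = 0.5^2 = 0.25
E[T²] = 0.25 + (-1)² = 0.25 + 1 = 1.25

1.25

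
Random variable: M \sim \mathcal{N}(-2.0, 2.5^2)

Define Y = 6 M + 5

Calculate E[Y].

For Y = 6M + 5:
E[Y] = 6 * E[M] + 5
E[M] = -2.0 = -2
E[Y] = 6 * (-2) + 5 = -7

-7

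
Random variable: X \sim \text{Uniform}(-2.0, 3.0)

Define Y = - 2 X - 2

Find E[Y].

For Y = -2X - 2:
E[Y] = -2 * E[X] - 2
E[X] = (-2 + 3)/2 = 0.5
E[Y] = -2 * 0.5 - 2 = -3

-3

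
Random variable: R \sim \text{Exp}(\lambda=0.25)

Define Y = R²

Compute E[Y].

Using E[X²] = Var(X) + (E[X])²:
E[R] = 4
Var(R) = 1/0.25^2 = 16
E[R²] = 16 + 4² = 16 + 16 = 32

32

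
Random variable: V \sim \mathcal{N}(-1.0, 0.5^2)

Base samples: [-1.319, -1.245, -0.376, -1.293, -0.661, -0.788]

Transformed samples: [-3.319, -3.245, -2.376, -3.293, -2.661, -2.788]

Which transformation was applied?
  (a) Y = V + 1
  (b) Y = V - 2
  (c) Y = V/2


Checking option (b) Y = V - 2:
  V = -1.319 -> Y = -3.319 ✓
  V = -1.245 -> Y = -3.245 ✓
  V = -0.376 -> Y = -2.376 ✓
All samples match this transformation.

(b) V - 2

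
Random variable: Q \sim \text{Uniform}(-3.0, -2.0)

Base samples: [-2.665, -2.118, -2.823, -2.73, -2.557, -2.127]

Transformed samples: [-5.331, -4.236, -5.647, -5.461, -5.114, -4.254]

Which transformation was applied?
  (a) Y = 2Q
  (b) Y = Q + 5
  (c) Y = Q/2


Checking option (a) Y = 2Q:
  Q = -2.665 -> Y = -5.331 ✓
  Q = -2.118 -> Y = -4.236 ✓
  Q = -2.823 -> Y = -5.647 ✓
All samples match this transformation.

(a) 2Q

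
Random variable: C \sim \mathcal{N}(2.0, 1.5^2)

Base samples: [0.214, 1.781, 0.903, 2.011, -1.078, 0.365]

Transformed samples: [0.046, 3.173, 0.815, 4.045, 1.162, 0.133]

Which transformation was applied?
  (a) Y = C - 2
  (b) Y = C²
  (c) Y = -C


Checking option (b) Y = C²:
  C = 0.214 -> Y = 0.046 ✓
  C = 1.781 -> Y = 3.173 ✓
  C = 0.903 -> Y = 0.815 ✓
All samples match this transformation.

(b) C²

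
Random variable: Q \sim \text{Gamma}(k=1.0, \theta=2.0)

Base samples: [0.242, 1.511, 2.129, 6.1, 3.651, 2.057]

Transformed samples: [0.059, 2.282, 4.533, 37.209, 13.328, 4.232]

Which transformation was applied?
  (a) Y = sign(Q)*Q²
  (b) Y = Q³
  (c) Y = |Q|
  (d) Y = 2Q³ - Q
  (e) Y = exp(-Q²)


Checking option (a) Y = sign(Q)*Q²:
  Q = 0.242 -> Y = 0.059 ✓
  Q = 1.511 -> Y = 2.282 ✓
  Q = 2.129 -> Y = 4.533 ✓
All samples match this transformation.

(a) sign(Q)*Q²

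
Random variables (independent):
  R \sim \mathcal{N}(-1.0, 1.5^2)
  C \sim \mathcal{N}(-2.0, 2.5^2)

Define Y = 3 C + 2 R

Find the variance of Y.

For independent RVs: Var(aX + bY) = a²Var(X) + b²Var(Y)
Var(R) = 2.25
Var(C) = 6.25
Var(Y) = 2²*2.25 + 3²*6.25
= 4*2.25 + 9*6.25 = 65.25

65.25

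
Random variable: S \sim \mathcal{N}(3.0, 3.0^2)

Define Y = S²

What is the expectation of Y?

Using E[X²] = Var(X) + (E[X])²:
E[S] = 3
Var(S) = 3.0^2 = 9
E[S²] = 9 + 3² = 9 + 9 = 18

18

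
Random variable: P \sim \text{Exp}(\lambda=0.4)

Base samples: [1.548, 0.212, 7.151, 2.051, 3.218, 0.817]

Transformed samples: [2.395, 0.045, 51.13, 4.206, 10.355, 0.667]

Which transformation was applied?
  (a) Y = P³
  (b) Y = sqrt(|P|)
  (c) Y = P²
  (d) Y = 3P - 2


Checking option (c) Y = P²:
  P = 1.548 -> Y = 2.395 ✓
  P = 0.212 -> Y = 0.045 ✓
  P = 7.151 -> Y = 51.13 ✓
All samples match this transformation.

(c) P²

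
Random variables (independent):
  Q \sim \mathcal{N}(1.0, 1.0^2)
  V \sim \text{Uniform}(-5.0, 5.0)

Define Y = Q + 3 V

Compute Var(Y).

For independent RVs: Var(aX + bY) = a²Var(X) + b²Var(Y)
Var(Q) = 1
Var(V) = 8.3333333
Var(Y) = 1²*1 + 3²*8.3333333
= 1*1 + 9*8.3333333 = 76

76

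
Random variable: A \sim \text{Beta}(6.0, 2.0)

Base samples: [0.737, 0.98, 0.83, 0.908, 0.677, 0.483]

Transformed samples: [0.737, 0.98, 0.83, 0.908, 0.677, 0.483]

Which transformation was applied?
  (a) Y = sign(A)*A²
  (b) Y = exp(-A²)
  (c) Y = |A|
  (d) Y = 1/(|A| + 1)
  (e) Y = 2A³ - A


Checking option (c) Y = |A|:
  A = 0.737 -> Y = 0.737 ✓
  A = 0.98 -> Y = 0.98 ✓
  A = 0.83 -> Y = 0.83 ✓
All samples match this transformation.

(c) |A|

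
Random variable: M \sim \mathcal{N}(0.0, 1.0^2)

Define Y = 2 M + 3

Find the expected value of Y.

For Y = 2M + 3:
E[Y] = 2 * E[M] + 3
E[M] = 0.0 = 0
E[Y] = 2 * 0 + 3 = 3

3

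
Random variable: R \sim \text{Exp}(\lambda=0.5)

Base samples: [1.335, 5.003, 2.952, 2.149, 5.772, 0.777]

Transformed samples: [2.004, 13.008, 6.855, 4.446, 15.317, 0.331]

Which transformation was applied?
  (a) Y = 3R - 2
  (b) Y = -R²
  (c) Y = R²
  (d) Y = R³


Checking option (a) Y = 3R - 2:
  R = 1.335 -> Y = 2.004 ✓
  R = 5.003 -> Y = 13.008 ✓
  R = 2.952 -> Y = 6.855 ✓
All samples match this transformation.

(a) 3R - 2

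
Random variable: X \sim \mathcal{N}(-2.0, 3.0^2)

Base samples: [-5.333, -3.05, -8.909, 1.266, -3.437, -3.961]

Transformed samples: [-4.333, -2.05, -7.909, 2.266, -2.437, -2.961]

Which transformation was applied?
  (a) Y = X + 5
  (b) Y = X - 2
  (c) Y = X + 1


Checking option (c) Y = X + 1:
  X = -5.333 -> Y = -4.333 ✓
  X = -3.05 -> Y = -2.05 ✓
  X = -8.909 -> Y = -7.909 ✓
All samples match this transformation.

(c) X + 1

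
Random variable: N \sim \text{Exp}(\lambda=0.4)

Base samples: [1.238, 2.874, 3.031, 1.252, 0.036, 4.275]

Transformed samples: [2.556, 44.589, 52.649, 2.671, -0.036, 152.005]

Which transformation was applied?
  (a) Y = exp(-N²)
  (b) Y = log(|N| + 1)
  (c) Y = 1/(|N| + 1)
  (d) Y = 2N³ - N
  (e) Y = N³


Checking option (d) Y = 2N³ - N:
  N = 1.238 -> Y = 2.556 ✓
  N = 2.874 -> Y = 44.589 ✓
  N = 3.031 -> Y = 52.649 ✓
All samples match this transformation.

(d) 2N³ - N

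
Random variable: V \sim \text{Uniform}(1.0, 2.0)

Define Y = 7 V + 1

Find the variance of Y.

For Y = aV + b: Var(Y) = a² * Var(V)
Var(V) = (2 - 1)^2/12 = 0.083333333
Var(Y) = 7² * 0.083333333 = 49 * 0.083333333 = 4.0833333

4.0833333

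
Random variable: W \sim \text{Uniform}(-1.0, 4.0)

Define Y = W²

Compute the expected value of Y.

Using E[X²] = Var(X) + (E[X])²:
E[W] = 1.5
Var(W) = (4 + 1)^2/12 = 2.0833333
E[W²] = 2.0833333 + 1.5² = 2.0833333 + 2.25 = 4.3333333

4.3333333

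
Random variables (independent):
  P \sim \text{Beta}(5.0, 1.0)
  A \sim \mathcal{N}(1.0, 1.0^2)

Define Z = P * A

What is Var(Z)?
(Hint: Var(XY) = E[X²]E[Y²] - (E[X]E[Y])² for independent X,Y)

Var(XY) = E[X²]E[Y²] - (E[X]E[Y])²
E[P] = 0.83333333, Var(P) = 0.01984127
E[A] = 1, Var(A) = 1
E[P²] = 0.01984127 + 0.83333333² = 0.71428571
E[A²] = 1 + 1² = 2
Var(Z) = 0.71428571*2 - (0.83333333*1)²
= 1.4285714 - 0.69444444 = 0.73412698

0.73412698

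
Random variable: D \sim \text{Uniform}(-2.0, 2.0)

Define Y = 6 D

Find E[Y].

For Y = 6D:
E[Y] = 6 * E[D]
E[D] = (-2 + 2)/2 = 0
E[Y] = 6 * 0 = 0

0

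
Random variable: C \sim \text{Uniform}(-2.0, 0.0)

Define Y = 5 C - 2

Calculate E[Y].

For Y = 5C - 2:
E[Y] = 5 * E[C] - 2
E[C] = (-2 + 0)/2 = -1
E[Y] = 5 * (-1) - 2 = -7

-7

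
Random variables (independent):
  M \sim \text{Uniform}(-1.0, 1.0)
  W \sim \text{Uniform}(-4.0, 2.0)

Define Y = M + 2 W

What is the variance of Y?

For independent RVs: Var(aX + bY) = a²Var(X) + b²Var(Y)
Var(M) = 0.33333333
Var(W) = 3
Var(Y) = 1²*0.33333333 + 2²*3
= 1*0.33333333 + 4*3 = 12.333333

12.333333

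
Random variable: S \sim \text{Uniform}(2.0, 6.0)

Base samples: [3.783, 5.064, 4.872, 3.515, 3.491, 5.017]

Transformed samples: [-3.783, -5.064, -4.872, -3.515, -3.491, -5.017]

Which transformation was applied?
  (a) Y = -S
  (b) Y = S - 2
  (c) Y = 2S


Checking option (a) Y = -S:
  S = 3.783 -> Y = -3.783 ✓
  S = 5.064 -> Y = -5.064 ✓
  S = 4.872 -> Y = -4.872 ✓
All samples match this transformation.

(a) -S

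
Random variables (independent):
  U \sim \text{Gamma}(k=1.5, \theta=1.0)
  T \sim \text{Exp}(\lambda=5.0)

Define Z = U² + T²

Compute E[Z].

E[Z] = E[U²] + E[T²]
E[U²] = Var(U) + E[U]² = 1.5 + 2.25 = 3.75
E[T²] = Var(T) + E[T]² = 0.04 + 0.04 = 0.08
E[Z] = 3.75 + 0.08 = 3.83

3.83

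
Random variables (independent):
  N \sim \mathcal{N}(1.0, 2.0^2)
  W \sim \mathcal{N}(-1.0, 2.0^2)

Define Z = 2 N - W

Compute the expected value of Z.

E[Z] = 2*E[N] - 1*E[W]
E[N] = 1
E[W] = -1
E[Z] = 2*1 - 1*(-1) = 3

3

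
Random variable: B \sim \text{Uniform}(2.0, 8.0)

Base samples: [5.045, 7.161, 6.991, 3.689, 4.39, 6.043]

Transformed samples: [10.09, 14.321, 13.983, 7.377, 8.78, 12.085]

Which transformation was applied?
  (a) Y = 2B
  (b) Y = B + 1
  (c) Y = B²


Checking option (a) Y = 2B:
  B = 5.045 -> Y = 10.09 ✓
  B = 7.161 -> Y = 14.321 ✓
  B = 6.991 -> Y = 13.983 ✓
All samples match this transformation.

(a) 2B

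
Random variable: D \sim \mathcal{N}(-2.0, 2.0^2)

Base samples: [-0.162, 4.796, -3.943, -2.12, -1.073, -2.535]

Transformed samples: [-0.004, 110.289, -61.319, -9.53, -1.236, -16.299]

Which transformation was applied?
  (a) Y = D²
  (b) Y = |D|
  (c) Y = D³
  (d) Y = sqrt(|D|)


Checking option (c) Y = D³:
  D = -0.162 -> Y = -0.004 ✓
  D = 4.796 -> Y = 110.289 ✓
  D = -3.943 -> Y = -61.319 ✓
All samples match this transformation.

(c) D³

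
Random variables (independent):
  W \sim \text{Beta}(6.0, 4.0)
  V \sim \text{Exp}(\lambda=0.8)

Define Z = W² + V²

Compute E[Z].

E[Z] = E[W²] + E[V²]
E[W²] = Var(W) + E[W]² = 0.021818182 + 0.36 = 0.38181818
E[V²] = Var(V) + E[V]² = 1.5625 + 1.5625 = 3.125
E[Z] = 0.38181818 + 3.125 = 3.5068182

3.5068182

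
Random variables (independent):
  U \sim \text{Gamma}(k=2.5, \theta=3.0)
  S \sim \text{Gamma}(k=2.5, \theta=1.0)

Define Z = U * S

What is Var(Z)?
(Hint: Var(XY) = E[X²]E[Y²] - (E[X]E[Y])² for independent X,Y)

Var(XY) = E[X²]E[Y²] - (E[X]E[Y])²
E[U] = 7.5, Var(U) = 22.5
E[S] = 2.5, Var(S) = 2.5
E[U²] = 22.5 + 7.5² = 78.75
E[S²] = 2.5 + 2.5² = 8.75
Var(Z) = 78.75*8.75 - (7.5*2.5)²
= 689.0625 - 351.5625 = 337.5

337.5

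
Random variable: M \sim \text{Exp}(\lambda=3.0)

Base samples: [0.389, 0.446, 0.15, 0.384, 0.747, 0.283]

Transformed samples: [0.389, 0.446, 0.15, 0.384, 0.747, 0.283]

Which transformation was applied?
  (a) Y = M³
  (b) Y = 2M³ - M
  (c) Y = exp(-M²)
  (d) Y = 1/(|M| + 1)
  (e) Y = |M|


Checking option (e) Y = |M|:
  M = 0.389 -> Y = 0.389 ✓
  M = 0.446 -> Y = 0.446 ✓
  M = 0.15 -> Y = 0.15 ✓
All samples match this transformation.

(e) |M|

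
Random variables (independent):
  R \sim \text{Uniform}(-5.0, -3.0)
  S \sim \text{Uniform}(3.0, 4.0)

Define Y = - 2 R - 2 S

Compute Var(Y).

For independent RVs: Var(aX + bY) = a²Var(X) + b²Var(Y)
Var(R) = 0.33333333
Var(S) = 0.083333333
Var(Y) = (-2)²*0.33333333 + (-2)²*0.083333333
= 4*0.33333333 + 4*0.083333333 = 1.6666667

1.6666667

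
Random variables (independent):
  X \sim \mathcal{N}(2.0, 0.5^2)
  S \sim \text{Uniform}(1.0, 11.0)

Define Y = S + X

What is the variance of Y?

For independent RVs: Var(aX + bY) = a²Var(X) + b²Var(Y)
Var(X) = 0.25
Var(S) = 8.3333333
Var(Y) = 1²*0.25 + 1²*8.3333333
= 1*0.25 + 1*8.3333333 = 8.5833333

8.5833333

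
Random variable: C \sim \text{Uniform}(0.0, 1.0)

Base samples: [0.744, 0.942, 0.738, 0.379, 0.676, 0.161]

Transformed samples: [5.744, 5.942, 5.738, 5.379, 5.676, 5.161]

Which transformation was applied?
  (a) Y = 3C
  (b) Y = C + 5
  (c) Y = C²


Checking option (b) Y = C + 5:
  C = 0.744 -> Y = 5.744 ✓
  C = 0.942 -> Y = 5.942 ✓
  C = 0.738 -> Y = 5.738 ✓
All samples match this transformation.

(b) C + 5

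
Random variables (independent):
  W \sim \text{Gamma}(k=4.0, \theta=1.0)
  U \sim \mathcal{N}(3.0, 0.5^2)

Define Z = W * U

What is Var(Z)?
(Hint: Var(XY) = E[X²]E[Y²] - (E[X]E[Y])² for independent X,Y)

Var(XY) = E[X²]E[Y²] - (E[X]E[Y])²
E[W] = 4, Var(W) = 4
E[U] = 3, Var(U) = 0.25
E[W²] = 4 + 4² = 20
E[U²] = 0.25 + 3² = 9.25
Var(Z) = 20*9.25 - (4*3)²
= 185 - 144 = 41

41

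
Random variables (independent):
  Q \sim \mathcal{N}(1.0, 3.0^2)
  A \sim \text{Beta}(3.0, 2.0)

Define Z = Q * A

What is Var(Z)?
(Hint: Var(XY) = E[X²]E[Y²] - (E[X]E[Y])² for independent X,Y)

Var(XY) = E[X²]E[Y²] - (E[X]E[Y])²
E[Q] = 1, Var(Q) = 9
E[A] = 0.6, Var(A) = 0.04
E[Q²] = 9 + 1² = 10
E[A²] = 0.04 + 0.6² = 0.4
Var(Z) = 10*0.4 - (1*0.6)²
= 4 - 0.36 = 3.64

3.64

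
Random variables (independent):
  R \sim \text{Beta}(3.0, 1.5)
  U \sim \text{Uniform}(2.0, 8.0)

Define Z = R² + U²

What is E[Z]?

E[Z] = E[R²] + E[U²]
E[R²] = Var(R) + E[R]² = 0.04040404 + 0.44444444 = 0.48484848
E[U²] = Var(U) + E[U]² = 3 + 25 = 28
E[Z] = 0.48484848 + 28 = 28.484848

28.484848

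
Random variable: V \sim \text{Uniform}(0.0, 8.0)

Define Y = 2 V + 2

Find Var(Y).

For Y = aV + b: Var(Y) = a² * Var(V)
Var(V) = (8 - 0)^2/12 = 5.3333333
Var(Y) = 2² * 5.3333333 = 4 * 5.3333333 = 21.333333

21.333333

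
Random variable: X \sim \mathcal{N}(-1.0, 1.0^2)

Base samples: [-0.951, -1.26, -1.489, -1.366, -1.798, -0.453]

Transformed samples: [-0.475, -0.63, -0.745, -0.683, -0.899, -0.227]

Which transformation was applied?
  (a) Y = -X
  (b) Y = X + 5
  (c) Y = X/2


Checking option (c) Y = X/2:
  X = -0.951 -> Y = -0.475 ✓
  X = -1.26 -> Y = -0.63 ✓
  X = -1.489 -> Y = -0.745 ✓
All samples match this transformation.

(c) X/2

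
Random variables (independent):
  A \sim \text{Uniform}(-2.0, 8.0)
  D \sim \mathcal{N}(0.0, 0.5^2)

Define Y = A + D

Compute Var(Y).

For independent RVs: Var(aX + bY) = a²Var(X) + b²Var(Y)
Var(A) = 8.3333333
Var(D) = 0.25
Var(Y) = 1²*8.3333333 + 1²*0.25
= 1*8.3333333 + 1*0.25 = 8.5833333

8.5833333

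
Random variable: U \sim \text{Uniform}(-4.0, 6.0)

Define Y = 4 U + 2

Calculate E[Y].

For Y = 4U + 2:
E[Y] = 4 * E[U] + 2
E[U] = (-4 + 6)/2 = 1
E[Y] = 4 * 1 + 2 = 6

6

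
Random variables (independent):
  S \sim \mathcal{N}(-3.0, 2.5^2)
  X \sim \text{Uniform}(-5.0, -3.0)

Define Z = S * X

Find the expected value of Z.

For independent RVs: E[XY] = E[X]*E[Y]
E[S] = -3
E[X] = -4
E[Z] = -3 * (-4) = 12

12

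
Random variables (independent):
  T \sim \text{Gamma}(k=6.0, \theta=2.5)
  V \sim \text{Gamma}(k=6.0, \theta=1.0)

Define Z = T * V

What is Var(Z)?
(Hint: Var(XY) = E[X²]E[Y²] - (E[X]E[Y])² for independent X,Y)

Var(XY) = E[X²]E[Y²] - (E[X]E[Y])²
E[T] = 15, Var(T) = 37.5
E[V] = 6, Var(V) = 6
E[T²] = 37.5 + 15² = 262.5
E[V²] = 6 + 6² = 42
Var(Z) = 262.5*42 - (15*6)²
= 11025 - 8100 = 2925

2925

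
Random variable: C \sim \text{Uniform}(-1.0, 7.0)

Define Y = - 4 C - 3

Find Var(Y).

For Y = aC + b: Var(Y) = a² * Var(C)
Var(C) = (7 + 1)^2/12 = 5.3333333
Var(Y) = (-4)² * 5.3333333 = 16 * 5.3333333 = 85.333333

85.333333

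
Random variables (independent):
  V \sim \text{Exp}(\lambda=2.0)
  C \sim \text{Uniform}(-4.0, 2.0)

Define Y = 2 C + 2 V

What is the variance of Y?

For independent RVs: Var(aX + bY) = a²Var(X) + b²Var(Y)
Var(V) = 0.25
Var(C) = 3
Var(Y) = 2²*0.25 + 2²*3
= 4*0.25 + 4*3 = 13

13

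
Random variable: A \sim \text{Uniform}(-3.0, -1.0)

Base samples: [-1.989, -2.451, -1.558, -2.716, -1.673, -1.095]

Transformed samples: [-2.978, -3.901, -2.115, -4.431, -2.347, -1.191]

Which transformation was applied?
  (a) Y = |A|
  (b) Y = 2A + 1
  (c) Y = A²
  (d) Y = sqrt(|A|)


Checking option (b) Y = 2A + 1:
  A = -1.989 -> Y = -2.978 ✓
  A = -2.451 -> Y = -3.901 ✓
  A = -1.558 -> Y = -2.115 ✓
All samples match this transformation.

(b) 2A + 1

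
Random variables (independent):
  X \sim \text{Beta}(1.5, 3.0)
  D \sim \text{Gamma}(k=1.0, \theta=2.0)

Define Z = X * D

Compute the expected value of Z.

For independent RVs: E[XY] = E[X]*E[Y]
E[X] = 0.33333333
E[D] = 2
E[Z] = 0.33333333 * 2 = 0.66666667

0.66666667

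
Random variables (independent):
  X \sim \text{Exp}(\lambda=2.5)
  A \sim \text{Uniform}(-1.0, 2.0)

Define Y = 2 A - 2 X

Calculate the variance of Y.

For independent RVs: Var(aX + bY) = a²Var(X) + b²Var(Y)
Var(X) = 0.16
Var(A) = 0.75
Var(Y) = (-2)²*0.16 + 2²*0.75
= 4*0.16 + 4*0.75 = 3.64

3.64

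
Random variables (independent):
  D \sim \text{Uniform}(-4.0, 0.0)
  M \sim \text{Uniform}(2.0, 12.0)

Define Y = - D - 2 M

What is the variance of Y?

For independent RVs: Var(aX + bY) = a²Var(X) + b²Var(Y)
Var(D) = 1.3333333
Var(M) = 8.3333333
Var(Y) = (-1)²*1.3333333 + (-2)²*8.3333333
= 1*1.3333333 + 4*8.3333333 = 34.666667

34.666667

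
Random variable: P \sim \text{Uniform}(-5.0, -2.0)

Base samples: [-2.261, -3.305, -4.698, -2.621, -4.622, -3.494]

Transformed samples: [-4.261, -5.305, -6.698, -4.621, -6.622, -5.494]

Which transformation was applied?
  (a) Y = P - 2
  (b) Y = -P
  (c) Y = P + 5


Checking option (a) Y = P - 2:
  P = -2.261 -> Y = -4.261 ✓
  P = -3.305 -> Y = -5.305 ✓
  P = -4.698 -> Y = -6.698 ✓
All samples match this transformation.

(a) P - 2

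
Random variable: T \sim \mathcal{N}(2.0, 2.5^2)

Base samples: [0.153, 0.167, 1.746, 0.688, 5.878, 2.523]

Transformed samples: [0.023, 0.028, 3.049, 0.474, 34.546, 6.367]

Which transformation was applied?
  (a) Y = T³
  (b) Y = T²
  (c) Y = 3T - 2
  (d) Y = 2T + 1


Checking option (b) Y = T²:
  T = 0.153 -> Y = 0.023 ✓
  T = 0.167 -> Y = 0.028 ✓
  T = 1.746 -> Y = 3.049 ✓
All samples match this transformation.

(b) T²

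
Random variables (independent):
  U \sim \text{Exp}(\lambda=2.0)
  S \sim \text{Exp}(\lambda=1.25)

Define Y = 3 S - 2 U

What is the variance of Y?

For independent RVs: Var(aX + bY) = a²Var(X) + b²Var(Y)
Var(U) = 0.25
Var(S) = 0.64
Var(Y) = (-2)²*0.25 + 3²*0.64
= 4*0.25 + 9*0.64 = 6.76

6.76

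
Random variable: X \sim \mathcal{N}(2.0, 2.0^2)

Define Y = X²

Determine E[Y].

Using E[X²] = Var(X) + (E[X])²:
E[X] = 2
Var(X) = 2.0^2 = 4
E[X²] = 4 + 2² = 4 + 4 = 8

8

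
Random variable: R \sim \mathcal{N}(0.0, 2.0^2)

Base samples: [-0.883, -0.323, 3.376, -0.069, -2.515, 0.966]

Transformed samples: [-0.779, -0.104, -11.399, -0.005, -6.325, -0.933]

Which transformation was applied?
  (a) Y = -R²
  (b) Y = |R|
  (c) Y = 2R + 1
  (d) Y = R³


Checking option (a) Y = -R²:
  R = -0.883 -> Y = -0.779 ✓
  R = -0.323 -> Y = -0.104 ✓
  R = 3.376 -> Y = -11.399 ✓
All samples match this transformation.

(a) -R²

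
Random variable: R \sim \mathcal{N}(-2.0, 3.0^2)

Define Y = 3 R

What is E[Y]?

For Y = 3R:
E[Y] = 3 * E[R]
E[R] = -2.0 = -2
E[Y] = 3 * (-2) = -6

-6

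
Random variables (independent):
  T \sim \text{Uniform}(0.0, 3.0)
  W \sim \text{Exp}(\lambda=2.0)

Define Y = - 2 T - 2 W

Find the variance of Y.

For independent RVs: Var(aX + bY) = a²Var(X) + b²Var(Y)
Var(T) = 0.75
Var(W) = 0.25
Var(Y) = (-2)²*0.75 + (-2)²*0.25
= 4*0.75 + 4*0.25 = 4

4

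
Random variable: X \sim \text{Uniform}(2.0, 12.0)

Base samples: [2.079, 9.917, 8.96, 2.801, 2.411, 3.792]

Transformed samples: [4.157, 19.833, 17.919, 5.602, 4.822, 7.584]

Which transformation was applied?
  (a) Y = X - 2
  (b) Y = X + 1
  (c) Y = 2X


Checking option (c) Y = 2X:
  X = 2.079 -> Y = 4.157 ✓
  X = 9.917 -> Y = 19.833 ✓
  X = 8.96 -> Y = 17.919 ✓
All samples match this transformation.

(c) 2X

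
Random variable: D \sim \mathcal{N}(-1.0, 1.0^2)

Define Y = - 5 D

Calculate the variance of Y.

For Y = aD + b: Var(Y) = a² * Var(D)
Var(D) = 1.0^2 = 1
Var(Y) = (-5)² * 1 = 25 * 1 = 25

25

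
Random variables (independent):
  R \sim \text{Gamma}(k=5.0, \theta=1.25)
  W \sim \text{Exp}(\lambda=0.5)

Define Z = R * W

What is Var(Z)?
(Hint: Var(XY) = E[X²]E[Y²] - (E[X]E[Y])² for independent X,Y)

Var(XY) = E[X²]E[Y²] - (E[X]E[Y])²
E[R] = 6.25, Var(R) = 7.8125
E[W] = 2, Var(W) = 4
E[R²] = 7.8125 + 6.25² = 46.875
E[W²] = 4 + 2² = 8
Var(Z) = 46.875*8 - (6.25*2)²
= 375 - 156.25 = 218.75

218.75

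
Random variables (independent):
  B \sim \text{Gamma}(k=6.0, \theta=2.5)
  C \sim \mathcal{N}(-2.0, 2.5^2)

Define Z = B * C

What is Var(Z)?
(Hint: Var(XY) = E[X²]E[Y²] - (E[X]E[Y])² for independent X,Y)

Var(XY) = E[X²]E[Y²] - (E[X]E[Y])²
E[B] = 15, Var(B) = 37.5
E[C] = -2, Var(C) = 6.25
E[B²] = 37.5 + 15² = 262.5
E[C²] = 6.25 + (-2)² = 10.25
Var(Z) = 262.5*10.25 - (15*(-2))²
= 2690.625 - 900 = 1790.625

1790.625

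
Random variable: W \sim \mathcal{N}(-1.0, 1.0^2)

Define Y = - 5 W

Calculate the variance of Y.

For Y = aW + b: Var(Y) = a² * Var(W)
Var(W) = 1.0^2 = 1
Var(Y) = (-5)² * 1 = 25 * 1 = 25

25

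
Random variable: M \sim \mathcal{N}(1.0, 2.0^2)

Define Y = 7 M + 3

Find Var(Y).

For Y = aM + b: Var(Y) = a² * Var(M)
Var(M) = 2.0^2 = 4
Var(Y) = 7² * 4 = 49 * 4 = 196

196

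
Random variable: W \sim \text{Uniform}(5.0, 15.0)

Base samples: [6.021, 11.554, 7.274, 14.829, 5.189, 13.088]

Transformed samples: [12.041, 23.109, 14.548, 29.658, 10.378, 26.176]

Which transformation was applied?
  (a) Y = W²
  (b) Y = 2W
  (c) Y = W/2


Checking option (b) Y = 2W:
  W = 6.021 -> Y = 12.041 ✓
  W = 11.554 -> Y = 23.109 ✓
  W = 7.274 -> Y = 14.548 ✓
All samples match this transformation.

(b) 2W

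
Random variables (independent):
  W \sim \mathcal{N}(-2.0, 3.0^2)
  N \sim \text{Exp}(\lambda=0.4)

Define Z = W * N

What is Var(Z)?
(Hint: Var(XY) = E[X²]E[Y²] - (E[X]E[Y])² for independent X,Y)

Var(XY) = E[X²]E[Y²] - (E[X]E[Y])²
E[W] = -2, Var(W) = 9
E[N] = 2.5, Var(N) = 6.25
E[W²] = 9 + (-2)² = 13
E[N²] = 6.25 + 2.5² = 12.5
Var(Z) = 13*12.5 - (-2*2.5)²
= 162.5 - 25 = 137.5

137.5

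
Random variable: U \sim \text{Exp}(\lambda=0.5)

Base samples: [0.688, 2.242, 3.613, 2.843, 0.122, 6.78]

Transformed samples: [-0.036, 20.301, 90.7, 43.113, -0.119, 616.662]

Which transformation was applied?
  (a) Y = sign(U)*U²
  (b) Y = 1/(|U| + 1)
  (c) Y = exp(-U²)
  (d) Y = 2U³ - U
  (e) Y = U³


Checking option (d) Y = 2U³ - U:
  U = 0.688 -> Y = -0.036 ✓
  U = 2.242 -> Y = 20.301 ✓
  U = 3.613 -> Y = 90.7 ✓
All samples match this transformation.

(d) 2U³ - U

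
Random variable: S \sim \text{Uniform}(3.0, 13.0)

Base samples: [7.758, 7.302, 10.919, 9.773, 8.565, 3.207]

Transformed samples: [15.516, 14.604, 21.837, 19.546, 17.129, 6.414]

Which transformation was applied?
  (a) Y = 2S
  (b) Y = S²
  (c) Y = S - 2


Checking option (a) Y = 2S:
  S = 7.758 -> Y = 15.516 ✓
  S = 7.302 -> Y = 14.604 ✓
  S = 10.919 -> Y = 21.837 ✓
All samples match this transformation.

(a) 2S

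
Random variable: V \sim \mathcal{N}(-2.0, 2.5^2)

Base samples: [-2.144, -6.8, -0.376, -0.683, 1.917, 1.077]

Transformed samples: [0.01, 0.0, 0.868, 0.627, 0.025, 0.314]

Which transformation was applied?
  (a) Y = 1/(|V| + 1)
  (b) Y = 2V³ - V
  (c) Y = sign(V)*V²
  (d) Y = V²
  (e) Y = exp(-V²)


Checking option (e) Y = exp(-V²):
  V = -2.144 -> Y = 0.01 ✓
  V = -6.8 -> Y = 0.0 ✓
  V = -0.376 -> Y = 0.868 ✓
All samples match this transformation.

(e) exp(-V²)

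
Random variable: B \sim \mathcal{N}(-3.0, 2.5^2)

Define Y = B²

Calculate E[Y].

E[B²] = Var(B) + (E[B])² = 6.25 + 9 = 15.25

15.25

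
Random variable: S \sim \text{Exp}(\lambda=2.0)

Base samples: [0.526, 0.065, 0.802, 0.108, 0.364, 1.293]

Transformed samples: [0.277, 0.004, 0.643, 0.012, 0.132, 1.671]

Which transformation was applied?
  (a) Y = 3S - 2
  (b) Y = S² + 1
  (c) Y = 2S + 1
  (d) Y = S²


Checking option (d) Y = S²:
  S = 0.526 -> Y = 0.277 ✓
  S = 0.065 -> Y = 0.004 ✓
  S = 0.802 -> Y = 0.643 ✓
All samples match this transformation.

(d) S²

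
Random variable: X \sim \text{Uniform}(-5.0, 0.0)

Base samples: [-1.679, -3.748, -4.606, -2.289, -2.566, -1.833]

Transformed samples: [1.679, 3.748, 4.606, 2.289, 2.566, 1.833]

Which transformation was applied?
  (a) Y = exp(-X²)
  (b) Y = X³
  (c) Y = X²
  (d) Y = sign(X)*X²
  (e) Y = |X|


Checking option (e) Y = |X|:
  X = -1.679 -> Y = 1.679 ✓
  X = -3.748 -> Y = 3.748 ✓
  X = -4.606 -> Y = 4.606 ✓
All samples match this transformation.

(e) |X|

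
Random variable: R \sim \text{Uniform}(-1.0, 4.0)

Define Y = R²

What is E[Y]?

E[R²] = Var(R) + (E[R])² = 2.0833333 + 2.25 = 4.3333333

4.3333333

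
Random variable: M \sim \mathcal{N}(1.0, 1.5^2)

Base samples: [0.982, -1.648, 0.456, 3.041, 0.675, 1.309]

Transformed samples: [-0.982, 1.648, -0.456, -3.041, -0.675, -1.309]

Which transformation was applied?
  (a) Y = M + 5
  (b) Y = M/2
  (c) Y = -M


Checking option (c) Y = -M:
  M = 0.982 -> Y = -0.982 ✓
  M = -1.648 -> Y = 1.648 ✓
  M = 0.456 -> Y = -0.456 ✓
All samples match this transformation.

(c) -M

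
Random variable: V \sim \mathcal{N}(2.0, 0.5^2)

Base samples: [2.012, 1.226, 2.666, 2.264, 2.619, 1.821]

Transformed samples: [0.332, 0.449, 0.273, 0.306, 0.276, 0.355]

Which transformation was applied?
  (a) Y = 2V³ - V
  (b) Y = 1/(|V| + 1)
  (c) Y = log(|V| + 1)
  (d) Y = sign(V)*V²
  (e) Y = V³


Checking option (b) Y = 1/(|V| + 1):
  V = 2.012 -> Y = 0.332 ✓
  V = 1.226 -> Y = 0.449 ✓
  V = 2.666 -> Y = 0.273 ✓
All samples match this transformation.

(b) 1/(|V| + 1)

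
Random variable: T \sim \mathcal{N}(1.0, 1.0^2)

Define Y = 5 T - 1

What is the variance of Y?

For Y = aT + b: Var(Y) = a² * Var(T)
Var(T) = 1.0^2 = 1
Var(Y) = 5² * 1 = 25 * 1 = 25

25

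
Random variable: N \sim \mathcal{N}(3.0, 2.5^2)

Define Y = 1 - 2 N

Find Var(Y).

For Y = aN + b: Var(Y) = a² * Var(N)
Var(N) = 2.5^2 = 6.25
Var(Y) = (-2)² * 6.25 = 4 * 6.25 = 25

25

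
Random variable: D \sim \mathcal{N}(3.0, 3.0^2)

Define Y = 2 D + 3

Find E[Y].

For Y = 2D + 3:
E[Y] = 2 * E[D] + 3
E[D] = 3.0 = 3
E[Y] = 2 * 3 + 3 = 9

9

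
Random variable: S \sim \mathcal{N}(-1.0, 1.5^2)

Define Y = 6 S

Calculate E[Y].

For Y = 6S:
E[Y] = 6 * E[S]
E[S] = -1.0 = -1
E[Y] = 6 * (-1) = -6

-6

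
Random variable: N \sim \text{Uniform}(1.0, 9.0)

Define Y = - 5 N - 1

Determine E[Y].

For Y = -5N - 1:
E[Y] = -5 * E[N] - 1
E[N] = (1 + 9)/2 = 5
E[Y] = -5 * 5 - 1 = -26

-26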